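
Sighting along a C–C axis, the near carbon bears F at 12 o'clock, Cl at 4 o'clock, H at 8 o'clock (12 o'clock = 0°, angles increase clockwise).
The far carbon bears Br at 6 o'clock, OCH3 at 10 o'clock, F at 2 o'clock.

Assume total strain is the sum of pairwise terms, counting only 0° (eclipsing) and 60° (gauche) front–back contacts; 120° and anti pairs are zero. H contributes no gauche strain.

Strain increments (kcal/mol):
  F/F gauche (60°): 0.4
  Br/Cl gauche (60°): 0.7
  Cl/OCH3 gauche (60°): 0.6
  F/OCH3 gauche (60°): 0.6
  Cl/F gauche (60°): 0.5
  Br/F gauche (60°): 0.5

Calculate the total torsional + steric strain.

This conformer (staggered): F(0°)/OCH3(300°) gauche 0.6; F(0°)/F(60°) gauche 0.4; Cl(120°)/Br(180°) gauche 0.7; Cl(120°)/F(60°) gauche 0.5 → 2.2 kcal/mol.

2.2 kcal/mol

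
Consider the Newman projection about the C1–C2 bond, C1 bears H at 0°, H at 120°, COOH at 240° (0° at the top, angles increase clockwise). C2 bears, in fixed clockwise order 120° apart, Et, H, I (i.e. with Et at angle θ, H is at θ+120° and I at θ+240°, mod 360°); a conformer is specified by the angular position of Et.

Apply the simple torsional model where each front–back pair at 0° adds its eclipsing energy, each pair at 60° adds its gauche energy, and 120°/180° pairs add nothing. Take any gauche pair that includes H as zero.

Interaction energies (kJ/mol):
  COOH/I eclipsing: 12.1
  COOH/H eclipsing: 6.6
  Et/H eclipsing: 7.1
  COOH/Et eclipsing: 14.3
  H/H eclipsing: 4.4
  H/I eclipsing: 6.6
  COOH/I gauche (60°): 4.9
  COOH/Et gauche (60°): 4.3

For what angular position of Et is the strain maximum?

240°

Et at 0° is eclipsed. H at 0° is eclipsed with Et at 0° (7.1); H at 120° is eclipsed with H at 120° (4.4); COOH at 240° is eclipsed with I at 240° (12.1). Total 23.6 kJ/mol.
Et at 60° is staggered. COOH at 240° is gauche with I at 300° (4.9). Total 4.9 kJ/mol.
Et at 120° is eclipsed. H at 0° is eclipsed with I at 0° (6.6); H at 120° is eclipsed with Et at 120° (7.1); COOH at 240° is eclipsed with H at 240° (6.6). Total 20.3 kJ/mol.
Et at 180° is staggered. COOH at 240° is gauche with Et at 180° (4.3). Total 4.3 kJ/mol.
Et at 240° is eclipsed. H at 0° is eclipsed with H at 0° (4.4); H at 120° is eclipsed with I at 120° (6.6); COOH at 240° is eclipsed with Et at 240° (14.3). Total 25.3 kJ/mol.
Et at 300° is staggered. COOH at 240° is gauche with Et at 300° (4.3); COOH at 240° is gauche with I at 180° (4.9). Total 9.2 kJ/mol.
The maximum (25.3 kJ/mol) occurs with Et at 240°.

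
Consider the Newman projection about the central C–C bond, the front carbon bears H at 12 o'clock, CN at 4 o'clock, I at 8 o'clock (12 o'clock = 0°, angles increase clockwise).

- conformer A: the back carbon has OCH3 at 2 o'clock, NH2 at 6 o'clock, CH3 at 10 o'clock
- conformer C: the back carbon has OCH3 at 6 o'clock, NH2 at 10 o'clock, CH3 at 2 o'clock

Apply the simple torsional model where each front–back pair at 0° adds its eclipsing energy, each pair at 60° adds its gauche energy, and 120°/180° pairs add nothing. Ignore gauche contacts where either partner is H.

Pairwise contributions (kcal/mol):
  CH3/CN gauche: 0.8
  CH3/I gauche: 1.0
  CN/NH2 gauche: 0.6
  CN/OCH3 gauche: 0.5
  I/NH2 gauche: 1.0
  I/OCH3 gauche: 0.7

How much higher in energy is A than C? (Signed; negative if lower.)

A (staggered): CN–OCH3 gauche, CN–NH2 gauche, I–NH2 gauche, I–CH3 gauche; 0.5 + 0.6 + 1.0 + 1.0 = 3.1 kcal/mol.
C (staggered): CN–OCH3 gauche, CN–CH3 gauche, I–OCH3 gauche, I–NH2 gauche; 0.5 + 0.8 + 0.7 + 1.0 = 3.0 kcal/mol.
E(A) − E(C) = 3.1 − 3.0 = +0.1 kcal/mol.

+0.1 kcal/mol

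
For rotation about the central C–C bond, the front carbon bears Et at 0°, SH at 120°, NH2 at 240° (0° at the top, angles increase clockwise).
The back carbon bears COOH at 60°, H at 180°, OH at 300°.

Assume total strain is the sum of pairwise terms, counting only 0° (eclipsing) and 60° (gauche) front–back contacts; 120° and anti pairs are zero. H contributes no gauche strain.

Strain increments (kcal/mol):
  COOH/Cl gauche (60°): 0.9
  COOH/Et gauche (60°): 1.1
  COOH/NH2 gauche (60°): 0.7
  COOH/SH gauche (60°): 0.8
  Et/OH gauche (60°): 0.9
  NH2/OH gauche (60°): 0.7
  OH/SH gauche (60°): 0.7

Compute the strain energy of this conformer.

This conformer is staggered. Et at 0° is gauche with COOH at 60° (1.1); Et at 0° is gauche with OH at 300° (0.9); SH at 120° is gauche with COOH at 60° (0.8); NH2 at 240° is gauche with OH at 300° (0.7). Total 3.5 kcal/mol.

3.5 kcal/mol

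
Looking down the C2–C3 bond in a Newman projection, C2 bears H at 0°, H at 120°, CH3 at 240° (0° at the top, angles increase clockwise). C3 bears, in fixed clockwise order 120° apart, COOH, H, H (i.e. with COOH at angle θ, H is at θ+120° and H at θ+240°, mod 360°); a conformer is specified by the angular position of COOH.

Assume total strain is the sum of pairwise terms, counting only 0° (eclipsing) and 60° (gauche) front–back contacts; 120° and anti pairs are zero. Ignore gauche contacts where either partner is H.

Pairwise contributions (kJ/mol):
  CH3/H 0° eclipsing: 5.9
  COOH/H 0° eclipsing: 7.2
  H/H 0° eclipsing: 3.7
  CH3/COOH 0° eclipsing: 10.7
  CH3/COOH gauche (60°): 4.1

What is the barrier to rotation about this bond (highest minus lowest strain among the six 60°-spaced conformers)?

COOH at 0° is eclipsed. H at 0° is eclipsed with COOH at 0° (7.2); H at 120° is eclipsed with H at 120° (3.7); CH3 at 240° is eclipsed with H at 240° (5.9). Total 16.8 kJ/mol.
COOH at 60° (staggered): no non-H gauche contacts → 0.0 kJ/mol.
COOH at 120° is eclipsed. H at 0° is eclipsed with H at 0° (3.7); H at 120° is eclipsed with COOH at 120° (7.2); CH3 at 240° is eclipsed with H at 240° (5.9). Total 16.8 kJ/mol.
COOH at 180° is staggered. CH3 at 240° is gauche with COOH at 180° (4.1). Total 4.1 kJ/mol.
COOH at 240° is eclipsed. H at 0° is eclipsed with H at 0° (3.7); H at 120° is eclipsed with H at 120° (3.7); CH3 at 240° is eclipsed with COOH at 240° (10.7). Total 18.1 kJ/mol.
COOH at 300° is staggered. CH3 at 240° is gauche with COOH at 300° (4.1). Total 4.1 kJ/mol.
Max at 240° (18.1 kJ/mol), min at 60° (0.0 kJ/mol); barrier = 18.1 kJ/mol.

18.1 kJ/mol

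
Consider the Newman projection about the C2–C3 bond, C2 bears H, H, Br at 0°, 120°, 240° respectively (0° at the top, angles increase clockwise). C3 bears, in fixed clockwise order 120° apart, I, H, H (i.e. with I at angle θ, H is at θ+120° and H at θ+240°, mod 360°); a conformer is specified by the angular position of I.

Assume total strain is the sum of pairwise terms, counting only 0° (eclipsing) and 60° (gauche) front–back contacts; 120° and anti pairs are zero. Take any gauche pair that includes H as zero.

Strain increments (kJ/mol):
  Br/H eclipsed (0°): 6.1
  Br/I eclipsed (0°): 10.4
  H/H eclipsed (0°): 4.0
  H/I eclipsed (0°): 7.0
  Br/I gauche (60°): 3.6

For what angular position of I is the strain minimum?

60°

I at 0° (eclipsed): H(0°)/I(0°) eclipsed 7.0; H(120°)/H(120°) eclipsed 4.0; Br(240°)/H(240°) eclipsed 6.1 → 17.1 kJ/mol.
I at 60° (staggered): no non-H gauche contacts → 0.0 kJ/mol.
I at 120° (eclipsed): H(0°)/H(0°) eclipsed 4.0; H(120°)/I(120°) eclipsed 7.0; Br(240°)/H(240°) eclipsed 6.1 → 17.1 kJ/mol.
I at 180° (staggered): Br(240°)/I(180°) gauche 3.6 → 3.6 kJ/mol.
I at 240° (eclipsed): H(0°)/H(0°) eclipsed 4.0; H(120°)/H(120°) eclipsed 4.0; Br(240°)/I(240°) eclipsed 10.4 → 18.4 kJ/mol.
I at 300° (staggered): Br(240°)/I(300°) gauche 3.6 → 3.6 kJ/mol.
The minimum (0.0 kJ/mol) occurs with I at 60°.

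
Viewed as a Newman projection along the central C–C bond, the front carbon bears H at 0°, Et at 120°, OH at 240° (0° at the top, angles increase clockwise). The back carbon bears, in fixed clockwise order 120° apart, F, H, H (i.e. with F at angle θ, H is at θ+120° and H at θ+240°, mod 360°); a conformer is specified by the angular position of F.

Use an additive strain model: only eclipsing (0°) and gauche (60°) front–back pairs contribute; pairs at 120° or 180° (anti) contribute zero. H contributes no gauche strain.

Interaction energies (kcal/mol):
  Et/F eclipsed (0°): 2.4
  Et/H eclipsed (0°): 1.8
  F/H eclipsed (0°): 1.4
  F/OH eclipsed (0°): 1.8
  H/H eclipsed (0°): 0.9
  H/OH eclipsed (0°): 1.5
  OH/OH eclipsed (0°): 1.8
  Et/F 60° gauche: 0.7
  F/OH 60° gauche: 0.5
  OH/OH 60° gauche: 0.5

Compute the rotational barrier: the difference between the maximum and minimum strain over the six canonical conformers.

4.3 kcal/mol

F at 0° (eclipsed): H(0°)/F(0°) eclipsed 1.4; Et(120°)/H(120°) eclipsed 1.8; OH(240°)/H(240°) eclipsed 1.5 → 4.7 kcal/mol.
F at 60° (staggered): Et(120°)/F(60°) gauche 0.7 → 0.7 kcal/mol.
F at 120° (eclipsed): H(0°)/H(0°) eclipsed 0.9; Et(120°)/F(120°) eclipsed 2.4; OH(240°)/H(240°) eclipsed 1.5 → 4.8 kcal/mol.
F at 180° (staggered): Et(120°)/F(180°) gauche 0.7; OH(240°)/F(180°) gauche 0.5 → 1.2 kcal/mol.
F at 240° (eclipsed): H(0°)/H(0°) eclipsed 0.9; Et(120°)/H(120°) eclipsed 1.8; OH(240°)/F(240°) eclipsed 1.8 → 4.5 kcal/mol.
F at 300° (staggered): OH(240°)/F(300°) gauche 0.5 → 0.5 kcal/mol.
Max at 120° (4.8 kcal/mol), min at 300° (0.5 kcal/mol); barrier = 4.3 kcal/mol.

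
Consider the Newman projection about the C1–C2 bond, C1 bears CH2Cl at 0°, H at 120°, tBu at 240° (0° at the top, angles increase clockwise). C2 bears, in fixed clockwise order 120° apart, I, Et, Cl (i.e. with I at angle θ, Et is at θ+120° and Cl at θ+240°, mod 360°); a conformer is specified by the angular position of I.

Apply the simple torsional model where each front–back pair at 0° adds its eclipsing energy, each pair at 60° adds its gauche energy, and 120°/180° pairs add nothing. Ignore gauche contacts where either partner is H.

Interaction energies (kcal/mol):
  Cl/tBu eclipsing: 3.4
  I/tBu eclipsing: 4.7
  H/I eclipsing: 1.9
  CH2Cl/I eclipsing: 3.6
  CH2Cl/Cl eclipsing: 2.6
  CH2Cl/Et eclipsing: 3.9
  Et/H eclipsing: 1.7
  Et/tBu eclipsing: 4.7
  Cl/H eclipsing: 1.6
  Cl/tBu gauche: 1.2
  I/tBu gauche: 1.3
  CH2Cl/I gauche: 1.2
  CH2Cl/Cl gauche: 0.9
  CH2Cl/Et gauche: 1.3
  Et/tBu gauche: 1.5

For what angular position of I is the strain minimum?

60°

I at 0° is eclipsed. CH2Cl at 0° is eclipsed with I at 0° (3.6); H at 120° is eclipsed with Et at 120° (1.7); tBu at 240° is eclipsed with Cl at 240° (3.4). Total 8.7 kcal/mol.
I at 60° is staggered. CH2Cl at 0° is gauche with I at 60° (1.2); CH2Cl at 0° is gauche with Cl at 300° (0.9); tBu at 240° is gauche with Et at 180° (1.5); tBu at 240° is gauche with Cl at 300° (1.2). Total 4.8 kcal/mol.
I at 120° is eclipsed. CH2Cl at 0° is eclipsed with Cl at 0° (2.6); H at 120° is eclipsed with I at 120° (1.9); tBu at 240° is eclipsed with Et at 240° (4.7). Total 9.2 kcal/mol.
I at 180° is staggered. CH2Cl at 0° is gauche with Et at 300° (1.3); CH2Cl at 0° is gauche with Cl at 60° (0.9); tBu at 240° is gauche with I at 180° (1.3); tBu at 240° is gauche with Et at 300° (1.5). Total 5.0 kcal/mol.
I at 240° is eclipsed. CH2Cl at 0° is eclipsed with Et at 0° (3.9); H at 120° is eclipsed with Cl at 120° (1.6); tBu at 240° is eclipsed with I at 240° (4.7). Total 10.2 kcal/mol.
I at 300° is staggered. CH2Cl at 0° is gauche with I at 300° (1.2); CH2Cl at 0° is gauche with Et at 60° (1.3); tBu at 240° is gauche with I at 300° (1.3); tBu at 240° is gauche with Cl at 180° (1.2). Total 5.0 kcal/mol.
The minimum (4.8 kcal/mol) occurs with I at 60°.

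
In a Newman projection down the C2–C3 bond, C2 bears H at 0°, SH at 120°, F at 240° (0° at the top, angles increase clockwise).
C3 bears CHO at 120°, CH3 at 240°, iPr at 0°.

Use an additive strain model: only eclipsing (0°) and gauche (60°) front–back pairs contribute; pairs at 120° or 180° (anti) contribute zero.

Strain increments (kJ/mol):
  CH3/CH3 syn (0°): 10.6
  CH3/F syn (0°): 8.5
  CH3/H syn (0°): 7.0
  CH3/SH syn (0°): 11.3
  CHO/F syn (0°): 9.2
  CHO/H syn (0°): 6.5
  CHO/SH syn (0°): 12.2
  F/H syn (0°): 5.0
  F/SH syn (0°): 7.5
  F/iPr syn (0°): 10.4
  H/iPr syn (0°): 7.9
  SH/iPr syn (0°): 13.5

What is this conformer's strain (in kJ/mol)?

28.6 kJ/mol

This conformer is eclipsed. H at 0° is eclipsed with iPr at 0° (7.9); SH at 120° is eclipsed with CHO at 120° (12.2); F at 240° is eclipsed with CH3 at 240° (8.5). Total 28.6 kJ/mol.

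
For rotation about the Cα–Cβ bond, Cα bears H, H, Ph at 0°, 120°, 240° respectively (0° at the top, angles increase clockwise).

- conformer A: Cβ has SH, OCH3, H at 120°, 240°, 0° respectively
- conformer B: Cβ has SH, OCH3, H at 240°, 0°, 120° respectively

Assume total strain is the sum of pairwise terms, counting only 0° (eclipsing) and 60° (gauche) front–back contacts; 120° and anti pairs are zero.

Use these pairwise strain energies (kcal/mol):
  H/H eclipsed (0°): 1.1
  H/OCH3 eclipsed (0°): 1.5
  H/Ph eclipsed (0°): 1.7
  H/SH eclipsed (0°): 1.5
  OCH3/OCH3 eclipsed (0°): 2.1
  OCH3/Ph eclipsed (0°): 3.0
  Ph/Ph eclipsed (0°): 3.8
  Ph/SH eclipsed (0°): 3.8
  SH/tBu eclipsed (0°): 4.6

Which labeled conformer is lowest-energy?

A

A (eclipsed): H(0°)/H(0°) eclipsed 1.1; H(120°)/SH(120°) eclipsed 1.5; Ph(240°)/OCH3(240°) eclipsed 3.0 → 5.6 kcal/mol.
B (eclipsed): H(0°)/OCH3(0°) eclipsed 1.5; H(120°)/H(120°) eclipsed 1.1; Ph(240°)/SH(240°) eclipsed 3.8 → 6.4 kcal/mol.
A has the lowest total (5.6 kcal/mol).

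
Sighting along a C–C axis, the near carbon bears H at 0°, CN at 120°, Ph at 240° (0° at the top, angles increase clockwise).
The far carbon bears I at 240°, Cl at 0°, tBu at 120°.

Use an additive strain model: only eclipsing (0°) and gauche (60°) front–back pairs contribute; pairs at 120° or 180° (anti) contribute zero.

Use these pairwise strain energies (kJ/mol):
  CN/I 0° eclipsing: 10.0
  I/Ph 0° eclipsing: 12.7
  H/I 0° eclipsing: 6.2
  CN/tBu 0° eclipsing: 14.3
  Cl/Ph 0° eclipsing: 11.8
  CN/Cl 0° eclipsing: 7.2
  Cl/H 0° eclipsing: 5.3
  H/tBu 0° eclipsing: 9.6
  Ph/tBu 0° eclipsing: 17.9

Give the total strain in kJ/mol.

32.3 kJ/mol

This conformer is eclipsed. H at 0° is eclipsed with Cl at 0° (5.3); CN at 120° is eclipsed with tBu at 120° (14.3); Ph at 240° is eclipsed with I at 240° (12.7). Total 32.3 kJ/mol.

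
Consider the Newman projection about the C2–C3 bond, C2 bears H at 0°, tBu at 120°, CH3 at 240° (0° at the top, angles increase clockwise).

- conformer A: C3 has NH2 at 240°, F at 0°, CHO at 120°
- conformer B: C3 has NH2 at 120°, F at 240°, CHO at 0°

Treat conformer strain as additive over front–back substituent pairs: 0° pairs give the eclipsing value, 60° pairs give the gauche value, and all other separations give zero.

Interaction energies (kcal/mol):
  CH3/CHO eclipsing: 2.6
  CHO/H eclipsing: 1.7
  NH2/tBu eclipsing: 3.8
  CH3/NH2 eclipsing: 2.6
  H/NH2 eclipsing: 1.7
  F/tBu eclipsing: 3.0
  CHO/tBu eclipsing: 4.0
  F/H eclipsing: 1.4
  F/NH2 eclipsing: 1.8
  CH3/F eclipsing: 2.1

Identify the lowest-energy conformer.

A (eclipsed): H–F eclipsed, tBu–CHO eclipsed, CH3–NH2 eclipsed; 1.4 + 4.0 + 2.6 = 8.0 kcal/mol.
B (eclipsed): H–CHO eclipsed, tBu–NH2 eclipsed, CH3–F eclipsed; 1.7 + 3.8 + 2.1 = 7.6 kcal/mol.
B has the lowest total (7.6 kcal/mol).

B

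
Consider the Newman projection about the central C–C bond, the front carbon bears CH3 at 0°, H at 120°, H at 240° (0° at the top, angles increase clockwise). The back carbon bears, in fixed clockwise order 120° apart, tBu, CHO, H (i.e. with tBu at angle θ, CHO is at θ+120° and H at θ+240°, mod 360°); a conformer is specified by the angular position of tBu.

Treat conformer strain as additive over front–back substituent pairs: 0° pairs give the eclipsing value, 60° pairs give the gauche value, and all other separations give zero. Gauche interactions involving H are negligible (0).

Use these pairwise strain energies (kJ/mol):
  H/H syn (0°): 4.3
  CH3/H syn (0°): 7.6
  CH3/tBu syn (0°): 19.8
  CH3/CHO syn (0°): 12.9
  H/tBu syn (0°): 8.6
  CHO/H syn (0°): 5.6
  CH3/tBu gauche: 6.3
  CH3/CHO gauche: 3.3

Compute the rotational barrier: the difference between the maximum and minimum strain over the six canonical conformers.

tBu at 0° (eclipsed): CH3(0°)/tBu(0°) eclipsed 19.8; H(120°)/CHO(120°) eclipsed 5.6; H(240°)/H(240°) eclipsed 4.3 → 29.7 kJ/mol.
tBu at 60° (staggered): CH3(0°)/tBu(60°) gauche 6.3 → 6.3 kJ/mol.
tBu at 120° (eclipsed): CH3(0°)/H(0°) eclipsed 7.6; H(120°)/tBu(120°) eclipsed 8.6; H(240°)/CHO(240°) eclipsed 5.6 → 21.8 kJ/mol.
tBu at 180° (staggered): CH3(0°)/CHO(300°) gauche 3.3 → 3.3 kJ/mol.
tBu at 240° (eclipsed): CH3(0°)/CHO(0°) eclipsed 12.9; H(120°)/H(120°) eclipsed 4.3; H(240°)/tBu(240°) eclipsed 8.6 → 25.8 kJ/mol.
tBu at 300° (staggered): CH3(0°)/tBu(300°) gauche 6.3; CH3(0°)/CHO(60°) gauche 3.3 → 9.6 kJ/mol.
Max at 0° (29.7 kJ/mol), min at 180° (3.3 kJ/mol); barrier = 26.4 kJ/mol.

26.4 kJ/mol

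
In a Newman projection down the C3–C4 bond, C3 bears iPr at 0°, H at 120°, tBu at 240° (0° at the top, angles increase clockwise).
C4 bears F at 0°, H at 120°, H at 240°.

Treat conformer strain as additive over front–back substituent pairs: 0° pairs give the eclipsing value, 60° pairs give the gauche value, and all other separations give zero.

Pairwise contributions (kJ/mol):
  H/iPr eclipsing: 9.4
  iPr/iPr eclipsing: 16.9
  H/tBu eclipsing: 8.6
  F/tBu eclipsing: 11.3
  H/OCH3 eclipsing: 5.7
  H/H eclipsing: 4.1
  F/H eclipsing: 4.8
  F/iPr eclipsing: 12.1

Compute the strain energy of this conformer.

24.8 kJ/mol

This conformer (eclipsed): iPr–F eclipsed, H–H eclipsed, tBu–H eclipsed; 12.1 + 4.1 + 8.6 = 24.8 kJ/mol.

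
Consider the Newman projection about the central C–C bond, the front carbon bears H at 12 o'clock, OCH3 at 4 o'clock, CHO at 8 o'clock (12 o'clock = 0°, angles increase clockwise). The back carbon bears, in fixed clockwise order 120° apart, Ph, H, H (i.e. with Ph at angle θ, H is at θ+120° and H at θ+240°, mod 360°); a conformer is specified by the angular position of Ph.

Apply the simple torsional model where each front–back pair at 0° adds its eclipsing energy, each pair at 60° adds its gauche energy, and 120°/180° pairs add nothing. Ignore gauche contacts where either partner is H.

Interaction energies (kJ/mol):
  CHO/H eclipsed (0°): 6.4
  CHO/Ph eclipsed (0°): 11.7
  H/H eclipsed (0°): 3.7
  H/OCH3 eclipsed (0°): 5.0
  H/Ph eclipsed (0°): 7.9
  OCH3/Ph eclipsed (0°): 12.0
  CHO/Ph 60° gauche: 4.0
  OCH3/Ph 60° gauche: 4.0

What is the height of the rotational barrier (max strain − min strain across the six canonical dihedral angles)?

Ph at 0° (eclipsed): H–Ph eclipsed, OCH3–H eclipsed, CHO–H eclipsed; 7.9 + 5.0 + 6.4 = 19.3 kJ/mol.
Ph at 60° (staggered): OCH3–Ph gauche; 4.0 = 4.0 kJ/mol.
Ph at 120° (eclipsed): H–H eclipsed, OCH3–Ph eclipsed, CHO–H eclipsed; 3.7 + 12.0 + 6.4 = 22.1 kJ/mol.
Ph at 180° (staggered): OCH3–Ph gauche, CHO–Ph gauche; 4.0 + 4.0 = 8.0 kJ/mol.
Ph at 240° (eclipsed): H–H eclipsed, OCH3–H eclipsed, CHO–Ph eclipsed; 3.7 + 5.0 + 11.7 = 20.4 kJ/mol.
Ph at 300° (staggered): CHO–Ph gauche; 4.0 = 4.0 kJ/mol.
Max at 120° (22.1 kJ/mol), min at 60° (4.0 kJ/mol); barrier = 18.1 kJ/mol.

18.1 kJ/mol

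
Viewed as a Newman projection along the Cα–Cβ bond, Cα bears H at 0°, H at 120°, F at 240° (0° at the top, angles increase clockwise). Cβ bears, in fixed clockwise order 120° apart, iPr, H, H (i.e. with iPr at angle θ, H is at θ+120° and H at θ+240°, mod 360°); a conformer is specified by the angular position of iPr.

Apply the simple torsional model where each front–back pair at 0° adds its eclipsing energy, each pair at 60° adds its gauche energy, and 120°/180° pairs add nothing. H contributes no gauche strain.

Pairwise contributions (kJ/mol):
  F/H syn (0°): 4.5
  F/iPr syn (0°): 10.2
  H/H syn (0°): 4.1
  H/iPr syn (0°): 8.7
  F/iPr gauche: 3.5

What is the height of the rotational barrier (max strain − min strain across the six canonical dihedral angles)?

iPr at 0° is eclipsed. H at 0° is eclipsed with iPr at 0° (8.7); H at 120° is eclipsed with H at 120° (4.1); F at 240° is eclipsed with H at 240° (4.5). Total 17.3 kJ/mol.
iPr at 60° (staggered): no non-H gauche contacts → 0.0 kJ/mol.
iPr at 120° is eclipsed. H at 0° is eclipsed with H at 0° (4.1); H at 120° is eclipsed with iPr at 120° (8.7); F at 240° is eclipsed with H at 240° (4.5). Total 17.3 kJ/mol.
iPr at 180° is staggered. F at 240° is gauche with iPr at 180° (3.5). Total 3.5 kJ/mol.
iPr at 240° is eclipsed. H at 0° is eclipsed with H at 0° (4.1); H at 120° is eclipsed with H at 120° (4.1); F at 240° is eclipsed with iPr at 240° (10.2). Total 18.4 kJ/mol.
iPr at 300° is staggered. F at 240° is gauche with iPr at 300° (3.5). Total 3.5 kJ/mol.
Max at 240° (18.4 kJ/mol), min at 60° (0.0 kJ/mol); barrier = 18.4 kJ/mol.

18.4 kJ/mol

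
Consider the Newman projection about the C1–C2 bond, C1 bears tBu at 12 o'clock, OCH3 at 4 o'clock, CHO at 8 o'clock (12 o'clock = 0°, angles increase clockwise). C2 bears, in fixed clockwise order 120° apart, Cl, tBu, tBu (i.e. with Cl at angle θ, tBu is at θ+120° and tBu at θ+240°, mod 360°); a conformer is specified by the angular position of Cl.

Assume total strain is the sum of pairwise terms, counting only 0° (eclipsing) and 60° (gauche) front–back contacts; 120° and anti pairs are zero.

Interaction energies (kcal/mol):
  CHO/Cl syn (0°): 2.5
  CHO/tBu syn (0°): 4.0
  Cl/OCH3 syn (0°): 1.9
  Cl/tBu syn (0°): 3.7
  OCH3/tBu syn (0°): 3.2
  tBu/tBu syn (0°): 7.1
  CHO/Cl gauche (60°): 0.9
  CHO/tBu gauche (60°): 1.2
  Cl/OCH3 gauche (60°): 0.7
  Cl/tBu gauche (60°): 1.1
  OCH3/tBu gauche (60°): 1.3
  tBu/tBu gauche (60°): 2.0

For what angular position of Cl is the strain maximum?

120°

Cl at 0° (eclipsed): tBu–Cl eclipsed, OCH3–tBu eclipsed, CHO–tBu eclipsed; 3.7 + 3.2 + 4.0 = 10.9 kcal/mol.
Cl at 60° (staggered): tBu–Cl gauche, tBu–tBu gauche, OCH3–Cl gauche, OCH3–tBu gauche, CHO–tBu gauche, CHO–tBu gauche; 1.1 + 2.0 + 0.7 + 1.3 + 1.2 + 1.2 = 7.5 kcal/mol.
Cl at 120° (eclipsed): tBu–tBu eclipsed, OCH3–Cl eclipsed, CHO–tBu eclipsed; 7.1 + 1.9 + 4.0 = 13.0 kcal/mol.
Cl at 180° (staggered): tBu–tBu gauche, tBu–tBu gauche, OCH3–Cl gauche, OCH3–tBu gauche, CHO–Cl gauche, CHO–tBu gauche; 2.0 + 2.0 + 0.7 + 1.3 + 0.9 + 1.2 = 8.1 kcal/mol.
Cl at 240° (eclipsed): tBu–tBu eclipsed, OCH3–tBu eclipsed, CHO–Cl eclipsed; 7.1 + 3.2 + 2.5 = 12.8 kcal/mol.
Cl at 300° (staggered): tBu–Cl gauche, tBu–tBu gauche, OCH3–tBu gauche, OCH3–tBu gauche, CHO–Cl gauche, CHO–tBu gauche; 1.1 + 2.0 + 1.3 + 1.3 + 0.9 + 1.2 = 7.8 kcal/mol.
The maximum (13.0 kcal/mol) occurs with Cl at 120°.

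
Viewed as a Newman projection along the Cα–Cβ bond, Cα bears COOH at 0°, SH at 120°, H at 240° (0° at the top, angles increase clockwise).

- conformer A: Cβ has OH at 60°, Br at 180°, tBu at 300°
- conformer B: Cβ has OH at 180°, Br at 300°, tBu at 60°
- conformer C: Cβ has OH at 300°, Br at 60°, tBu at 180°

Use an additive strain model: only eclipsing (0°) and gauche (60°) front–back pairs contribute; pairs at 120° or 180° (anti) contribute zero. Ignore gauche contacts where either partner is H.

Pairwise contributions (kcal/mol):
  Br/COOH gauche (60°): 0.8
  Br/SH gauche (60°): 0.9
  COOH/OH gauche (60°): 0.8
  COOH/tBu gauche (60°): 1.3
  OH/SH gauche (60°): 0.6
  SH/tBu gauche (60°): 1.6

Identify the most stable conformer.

A

A is staggered. COOH at 0° is gauche with OH at 60° (0.8); COOH at 0° is gauche with tBu at 300° (1.3); SH at 120° is gauche with OH at 60° (0.6); SH at 120° is gauche with Br at 180° (0.9). Total 3.6 kcal/mol.
B is staggered. COOH at 0° is gauche with Br at 300° (0.8); COOH at 0° is gauche with tBu at 60° (1.3); SH at 120° is gauche with OH at 180° (0.6); SH at 120° is gauche with tBu at 60° (1.6). Total 4.3 kcal/mol.
C is staggered. COOH at 0° is gauche with OH at 300° (0.8); COOH at 0° is gauche with Br at 60° (0.8); SH at 120° is gauche with Br at 60° (0.9); SH at 120° is gauche with tBu at 180° (1.6). Total 4.1 kcal/mol.
A has the lowest total (3.6 kcal/mol).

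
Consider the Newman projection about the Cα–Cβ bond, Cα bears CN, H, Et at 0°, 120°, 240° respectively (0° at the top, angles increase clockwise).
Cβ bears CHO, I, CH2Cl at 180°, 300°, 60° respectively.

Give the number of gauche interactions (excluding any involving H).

Non-H gauche pairs: CN(0°)/I(300°); CN(0°)/CH2Cl(60°); Et(240°)/CHO(180°); Et(240°)/I(300°) — 4 interactions.

4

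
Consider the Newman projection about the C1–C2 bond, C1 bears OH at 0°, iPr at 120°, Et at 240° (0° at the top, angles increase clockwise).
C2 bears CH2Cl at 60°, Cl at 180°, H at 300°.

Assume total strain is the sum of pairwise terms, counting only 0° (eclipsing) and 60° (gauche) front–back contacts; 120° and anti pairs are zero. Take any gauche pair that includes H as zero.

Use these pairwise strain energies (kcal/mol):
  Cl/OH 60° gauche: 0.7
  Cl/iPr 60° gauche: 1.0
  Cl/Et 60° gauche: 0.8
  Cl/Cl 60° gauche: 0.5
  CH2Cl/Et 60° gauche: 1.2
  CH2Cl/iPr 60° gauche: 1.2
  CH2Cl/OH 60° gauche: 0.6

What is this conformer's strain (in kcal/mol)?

3.6 kcal/mol

This conformer (staggered): OH(0°)/CH2Cl(60°) gauche 0.6; iPr(120°)/CH2Cl(60°) gauche 1.2; iPr(120°)/Cl(180°) gauche 1.0; Et(240°)/Cl(180°) gauche 0.8 → 3.6 kcal/mol.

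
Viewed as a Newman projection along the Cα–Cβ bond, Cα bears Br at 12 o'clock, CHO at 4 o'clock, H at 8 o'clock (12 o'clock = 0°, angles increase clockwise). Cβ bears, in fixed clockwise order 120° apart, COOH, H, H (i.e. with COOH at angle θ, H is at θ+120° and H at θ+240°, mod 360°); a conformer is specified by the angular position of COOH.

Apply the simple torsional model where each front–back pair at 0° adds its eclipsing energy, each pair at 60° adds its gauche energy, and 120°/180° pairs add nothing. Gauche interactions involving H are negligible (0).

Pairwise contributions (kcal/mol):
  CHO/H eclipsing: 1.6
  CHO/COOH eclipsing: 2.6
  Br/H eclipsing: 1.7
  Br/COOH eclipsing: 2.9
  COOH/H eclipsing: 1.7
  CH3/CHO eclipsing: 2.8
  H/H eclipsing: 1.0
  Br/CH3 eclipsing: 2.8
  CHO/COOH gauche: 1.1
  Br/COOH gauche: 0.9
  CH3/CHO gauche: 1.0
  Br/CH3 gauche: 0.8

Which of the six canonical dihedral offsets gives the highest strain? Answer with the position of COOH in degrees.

0°

COOH at 0° (eclipsed): Br(0°)/COOH(0°) eclipsed 2.9; CHO(120°)/H(120°) eclipsed 1.6; H(240°)/H(240°) eclipsed 1.0 → 5.5 kcal/mol.
COOH at 60° (staggered): Br(0°)/COOH(60°) gauche 0.9; CHO(120°)/COOH(60°) gauche 1.1 → 2.0 kcal/mol.
COOH at 120° (eclipsed): Br(0°)/H(0°) eclipsed 1.7; CHO(120°)/COOH(120°) eclipsed 2.6; H(240°)/H(240°) eclipsed 1.0 → 5.3 kcal/mol.
COOH at 180° (staggered): CHO(120°)/COOH(180°) gauche 1.1 → 1.1 kcal/mol.
COOH at 240° (eclipsed): Br(0°)/H(0°) eclipsed 1.7; CHO(120°)/H(120°) eclipsed 1.6; H(240°)/COOH(240°) eclipsed 1.7 → 5.0 kcal/mol.
COOH at 300° (staggered): Br(0°)/COOH(300°) gauche 0.9 → 0.9 kcal/mol.
The maximum (5.5 kcal/mol) occurs with COOH at 0°.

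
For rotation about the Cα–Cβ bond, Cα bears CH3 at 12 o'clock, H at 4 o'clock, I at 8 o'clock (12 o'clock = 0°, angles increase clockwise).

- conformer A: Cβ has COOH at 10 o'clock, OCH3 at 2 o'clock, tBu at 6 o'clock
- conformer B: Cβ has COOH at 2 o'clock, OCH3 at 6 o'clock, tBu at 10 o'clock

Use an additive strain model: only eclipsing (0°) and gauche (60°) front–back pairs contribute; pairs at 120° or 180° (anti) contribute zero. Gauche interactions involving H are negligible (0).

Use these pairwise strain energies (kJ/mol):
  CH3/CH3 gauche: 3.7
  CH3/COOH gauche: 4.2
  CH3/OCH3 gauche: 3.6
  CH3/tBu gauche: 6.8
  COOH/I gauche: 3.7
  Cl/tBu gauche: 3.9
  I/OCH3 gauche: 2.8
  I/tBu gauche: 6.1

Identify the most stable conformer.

A (staggered): CH3–COOH gauche, CH3–OCH3 gauche, I–COOH gauche, I–tBu gauche; 4.2 + 3.6 + 3.7 + 6.1 = 17.6 kJ/mol.
B (staggered): CH3–COOH gauche, CH3–tBu gauche, I–OCH3 gauche, I–tBu gauche; 4.2 + 6.8 + 2.8 + 6.1 = 19.9 kJ/mol.
A has the lowest total (17.6 kJ/mol).

A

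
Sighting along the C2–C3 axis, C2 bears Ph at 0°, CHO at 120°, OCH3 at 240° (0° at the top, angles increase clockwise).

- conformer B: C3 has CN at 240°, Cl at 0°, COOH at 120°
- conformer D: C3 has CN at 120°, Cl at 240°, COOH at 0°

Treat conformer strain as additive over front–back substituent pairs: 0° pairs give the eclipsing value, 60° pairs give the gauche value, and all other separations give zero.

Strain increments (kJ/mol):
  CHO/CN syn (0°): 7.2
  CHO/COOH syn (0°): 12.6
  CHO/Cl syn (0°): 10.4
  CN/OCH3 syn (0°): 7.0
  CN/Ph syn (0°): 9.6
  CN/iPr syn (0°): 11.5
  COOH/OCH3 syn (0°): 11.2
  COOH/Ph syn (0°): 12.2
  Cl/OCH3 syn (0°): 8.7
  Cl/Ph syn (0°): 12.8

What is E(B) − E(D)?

+4.3 kJ/mol

B (eclipsed): Ph(0°)/Cl(0°) eclipsed 12.8; CHO(120°)/COOH(120°) eclipsed 12.6; OCH3(240°)/CN(240°) eclipsed 7.0 → 32.4 kJ/mol.
D (eclipsed): Ph(0°)/COOH(0°) eclipsed 12.2; CHO(120°)/CN(120°) eclipsed 7.2; OCH3(240°)/Cl(240°) eclipsed 8.7 → 28.1 kJ/mol.
E(B) − E(D) = 32.4 − 28.1 = +4.3 kJ/mol.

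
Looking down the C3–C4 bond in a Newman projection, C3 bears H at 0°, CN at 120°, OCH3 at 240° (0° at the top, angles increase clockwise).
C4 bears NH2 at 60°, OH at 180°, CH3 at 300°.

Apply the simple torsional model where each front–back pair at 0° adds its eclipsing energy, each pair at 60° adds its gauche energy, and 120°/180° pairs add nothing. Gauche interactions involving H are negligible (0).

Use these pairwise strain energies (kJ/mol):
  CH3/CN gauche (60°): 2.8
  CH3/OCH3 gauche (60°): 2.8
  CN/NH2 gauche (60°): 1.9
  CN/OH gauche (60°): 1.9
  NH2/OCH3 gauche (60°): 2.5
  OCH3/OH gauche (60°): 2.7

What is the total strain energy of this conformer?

9.3 kJ/mol

This conformer (staggered): CN(120°)/NH2(60°) gauche 1.9; CN(120°)/OH(180°) gauche 1.9; OCH3(240°)/OH(180°) gauche 2.7; OCH3(240°)/CH3(300°) gauche 2.8 → 9.3 kJ/mol.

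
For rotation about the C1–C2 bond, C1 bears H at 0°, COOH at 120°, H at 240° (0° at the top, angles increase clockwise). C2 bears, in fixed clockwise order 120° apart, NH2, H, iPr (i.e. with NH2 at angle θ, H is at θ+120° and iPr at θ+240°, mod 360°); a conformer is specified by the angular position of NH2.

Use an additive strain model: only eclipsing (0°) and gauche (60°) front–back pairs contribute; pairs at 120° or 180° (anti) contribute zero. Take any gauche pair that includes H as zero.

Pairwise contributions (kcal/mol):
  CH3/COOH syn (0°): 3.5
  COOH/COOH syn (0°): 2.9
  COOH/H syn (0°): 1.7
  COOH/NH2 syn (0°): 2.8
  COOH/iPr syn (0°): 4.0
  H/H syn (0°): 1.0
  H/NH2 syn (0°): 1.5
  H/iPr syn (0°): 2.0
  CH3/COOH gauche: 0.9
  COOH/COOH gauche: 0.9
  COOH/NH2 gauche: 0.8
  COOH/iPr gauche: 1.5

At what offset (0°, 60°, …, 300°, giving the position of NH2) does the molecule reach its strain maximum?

NH2 at 0° is eclipsed. H at 0° is eclipsed with NH2 at 0° (1.5); COOH at 120° is eclipsed with H at 120° (1.7); H at 240° is eclipsed with iPr at 240° (2.0). Total 5.2 kcal/mol.
NH2 at 60° is staggered. COOH at 120° is gauche with NH2 at 60° (0.8). Total 0.8 kcal/mol.
NH2 at 120° is eclipsed. H at 0° is eclipsed with iPr at 0° (2.0); COOH at 120° is eclipsed with NH2 at 120° (2.8); H at 240° is eclipsed with H at 240° (1.0). Total 5.8 kcal/mol.
NH2 at 180° is staggered. COOH at 120° is gauche with NH2 at 180° (0.8); COOH at 120° is gauche with iPr at 60° (1.5). Total 2.3 kcal/mol.
NH2 at 240° is eclipsed. H at 0° is eclipsed with H at 0° (1.0); COOH at 120° is eclipsed with iPr at 120° (4.0); H at 240° is eclipsed with NH2 at 240° (1.5). Total 6.5 kcal/mol.
NH2 at 300° is staggered. COOH at 120° is gauche with iPr at 180° (1.5). Total 1.5 kcal/mol.
The maximum (6.5 kcal/mol) occurs with NH2 at 240°.

240°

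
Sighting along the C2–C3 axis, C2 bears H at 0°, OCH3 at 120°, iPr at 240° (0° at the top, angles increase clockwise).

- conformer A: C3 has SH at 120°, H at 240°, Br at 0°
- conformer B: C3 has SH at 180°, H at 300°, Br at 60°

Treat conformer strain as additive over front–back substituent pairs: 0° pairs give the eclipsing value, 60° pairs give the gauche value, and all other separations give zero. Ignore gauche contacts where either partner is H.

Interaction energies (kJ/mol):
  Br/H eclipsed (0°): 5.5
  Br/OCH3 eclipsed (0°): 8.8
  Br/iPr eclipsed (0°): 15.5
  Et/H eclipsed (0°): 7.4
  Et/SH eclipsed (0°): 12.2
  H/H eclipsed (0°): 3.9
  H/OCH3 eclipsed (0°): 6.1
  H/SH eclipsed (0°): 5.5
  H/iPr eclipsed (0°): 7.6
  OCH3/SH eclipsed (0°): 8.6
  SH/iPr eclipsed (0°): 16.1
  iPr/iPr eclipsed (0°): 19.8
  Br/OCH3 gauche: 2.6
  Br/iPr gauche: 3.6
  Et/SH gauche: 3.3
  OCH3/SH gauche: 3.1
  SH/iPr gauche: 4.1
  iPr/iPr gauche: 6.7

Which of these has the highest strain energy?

A

A (eclipsed): H(0°)/Br(0°) eclipsed 5.5; OCH3(120°)/SH(120°) eclipsed 8.6; iPr(240°)/H(240°) eclipsed 7.6 → 21.7 kJ/mol.
B (staggered): OCH3(120°)/SH(180°) gauche 3.1; OCH3(120°)/Br(60°) gauche 2.6; iPr(240°)/SH(180°) gauche 4.1 → 9.8 kJ/mol.
A has the highest total (21.7 kJ/mol).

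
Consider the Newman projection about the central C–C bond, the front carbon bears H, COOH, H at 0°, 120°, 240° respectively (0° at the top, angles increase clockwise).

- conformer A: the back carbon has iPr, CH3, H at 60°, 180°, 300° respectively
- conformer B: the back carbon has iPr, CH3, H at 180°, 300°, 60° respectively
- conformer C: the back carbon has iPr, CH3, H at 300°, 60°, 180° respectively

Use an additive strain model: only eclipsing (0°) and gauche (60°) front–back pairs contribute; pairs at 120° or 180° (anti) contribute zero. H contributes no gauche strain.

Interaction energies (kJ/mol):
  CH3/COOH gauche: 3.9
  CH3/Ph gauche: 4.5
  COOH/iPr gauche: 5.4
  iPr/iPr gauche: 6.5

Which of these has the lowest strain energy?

A is staggered. COOH at 120° is gauche with iPr at 60° (5.4); COOH at 120° is gauche with CH3 at 180° (3.9). Total 9.3 kJ/mol.
B is staggered. COOH at 120° is gauche with iPr at 180° (5.4). Total 5.4 kJ/mol.
C is staggered. COOH at 120° is gauche with CH3 at 60° (3.9). Total 3.9 kJ/mol.
C has the lowest total (3.9 kJ/mol).

C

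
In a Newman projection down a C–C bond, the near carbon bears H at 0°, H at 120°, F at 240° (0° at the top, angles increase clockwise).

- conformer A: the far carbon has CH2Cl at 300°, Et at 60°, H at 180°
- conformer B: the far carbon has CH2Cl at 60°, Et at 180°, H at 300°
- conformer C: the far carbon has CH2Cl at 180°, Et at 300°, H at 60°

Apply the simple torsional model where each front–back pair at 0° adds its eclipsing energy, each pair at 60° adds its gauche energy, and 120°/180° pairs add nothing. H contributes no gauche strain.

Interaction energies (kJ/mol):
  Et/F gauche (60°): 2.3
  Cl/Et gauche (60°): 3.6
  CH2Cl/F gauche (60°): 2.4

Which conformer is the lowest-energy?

B

A (staggered): F(240°)/CH2Cl(300°) gauche 2.4 → 2.4 kJ/mol.
B (staggered): F(240°)/Et(180°) gauche 2.3 → 2.3 kJ/mol.
C (staggered): F(240°)/CH2Cl(180°) gauche 2.4; F(240°)/Et(300°) gauche 2.3 → 4.7 kJ/mol.
B has the lowest total (2.3 kJ/mol).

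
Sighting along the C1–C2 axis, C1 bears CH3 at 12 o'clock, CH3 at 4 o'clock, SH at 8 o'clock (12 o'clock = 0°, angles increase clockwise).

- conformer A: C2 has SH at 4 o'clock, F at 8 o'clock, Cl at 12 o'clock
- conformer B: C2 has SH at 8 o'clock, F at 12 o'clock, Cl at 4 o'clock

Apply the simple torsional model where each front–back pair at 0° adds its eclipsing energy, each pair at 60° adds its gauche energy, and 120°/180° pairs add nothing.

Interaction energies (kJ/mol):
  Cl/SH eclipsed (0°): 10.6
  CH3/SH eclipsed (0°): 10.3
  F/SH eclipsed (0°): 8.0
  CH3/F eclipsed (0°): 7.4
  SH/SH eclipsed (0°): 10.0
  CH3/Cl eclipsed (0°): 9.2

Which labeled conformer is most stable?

B

A (eclipsed): CH3(0°)/Cl(0°) eclipsed 9.2; CH3(120°)/SH(120°) eclipsed 10.3; SH(240°)/F(240°) eclipsed 8.0 → 27.5 kJ/mol.
B (eclipsed): CH3(0°)/F(0°) eclipsed 7.4; CH3(120°)/Cl(120°) eclipsed 9.2; SH(240°)/SH(240°) eclipsed 10.0 → 26.6 kJ/mol.
B has the lowest total (26.6 kJ/mol).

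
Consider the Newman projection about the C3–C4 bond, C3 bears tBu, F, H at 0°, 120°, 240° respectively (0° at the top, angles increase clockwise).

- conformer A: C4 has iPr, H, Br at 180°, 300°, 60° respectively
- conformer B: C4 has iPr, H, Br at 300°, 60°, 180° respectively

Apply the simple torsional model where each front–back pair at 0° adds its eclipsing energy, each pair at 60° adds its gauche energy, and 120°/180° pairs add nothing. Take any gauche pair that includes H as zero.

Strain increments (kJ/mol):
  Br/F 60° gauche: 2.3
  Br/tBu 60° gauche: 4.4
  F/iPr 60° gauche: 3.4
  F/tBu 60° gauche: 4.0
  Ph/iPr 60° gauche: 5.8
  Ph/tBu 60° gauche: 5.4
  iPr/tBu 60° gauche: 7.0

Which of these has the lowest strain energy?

B

A (staggered): tBu(0°)/Br(60°) gauche 4.4; F(120°)/iPr(180°) gauche 3.4; F(120°)/Br(60°) gauche 2.3 → 10.1 kJ/mol.
B (staggered): tBu(0°)/iPr(300°) gauche 7.0; F(120°)/Br(180°) gauche 2.3 → 9.3 kJ/mol.
B has the lowest total (9.3 kJ/mol).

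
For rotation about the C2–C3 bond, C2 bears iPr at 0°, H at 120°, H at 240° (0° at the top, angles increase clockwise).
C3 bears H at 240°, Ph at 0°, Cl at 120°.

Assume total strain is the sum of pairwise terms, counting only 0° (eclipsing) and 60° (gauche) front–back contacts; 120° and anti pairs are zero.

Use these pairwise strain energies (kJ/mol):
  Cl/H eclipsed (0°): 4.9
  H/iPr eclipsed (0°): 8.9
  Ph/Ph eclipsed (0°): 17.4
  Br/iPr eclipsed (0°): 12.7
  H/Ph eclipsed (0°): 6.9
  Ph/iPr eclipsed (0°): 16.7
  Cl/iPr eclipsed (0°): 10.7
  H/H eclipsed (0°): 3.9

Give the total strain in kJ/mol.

25.5 kJ/mol

This conformer (eclipsed): iPr–Ph eclipsed, H–Cl eclipsed, H–H eclipsed; 16.7 + 4.9 + 3.9 = 25.5 kJ/mol.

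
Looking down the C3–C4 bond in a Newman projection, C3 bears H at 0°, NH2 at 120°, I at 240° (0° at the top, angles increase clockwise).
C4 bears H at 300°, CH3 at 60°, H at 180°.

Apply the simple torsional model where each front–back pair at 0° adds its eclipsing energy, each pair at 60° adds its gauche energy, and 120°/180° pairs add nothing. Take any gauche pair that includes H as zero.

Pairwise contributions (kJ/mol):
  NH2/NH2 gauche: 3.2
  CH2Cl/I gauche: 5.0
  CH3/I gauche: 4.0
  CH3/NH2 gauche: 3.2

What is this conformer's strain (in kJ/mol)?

3.2 kJ/mol

This conformer (staggered): NH2–CH3 gauche; 3.2 = 3.2 kJ/mol.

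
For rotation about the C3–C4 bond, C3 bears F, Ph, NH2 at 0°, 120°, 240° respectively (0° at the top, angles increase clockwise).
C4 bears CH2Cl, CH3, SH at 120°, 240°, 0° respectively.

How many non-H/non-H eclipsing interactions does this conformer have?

Non-H eclipsing pairs: F(0°)/SH(0°); Ph(120°)/CH2Cl(120°); NH2(240°)/CH3(240°) — 3 interactions.

3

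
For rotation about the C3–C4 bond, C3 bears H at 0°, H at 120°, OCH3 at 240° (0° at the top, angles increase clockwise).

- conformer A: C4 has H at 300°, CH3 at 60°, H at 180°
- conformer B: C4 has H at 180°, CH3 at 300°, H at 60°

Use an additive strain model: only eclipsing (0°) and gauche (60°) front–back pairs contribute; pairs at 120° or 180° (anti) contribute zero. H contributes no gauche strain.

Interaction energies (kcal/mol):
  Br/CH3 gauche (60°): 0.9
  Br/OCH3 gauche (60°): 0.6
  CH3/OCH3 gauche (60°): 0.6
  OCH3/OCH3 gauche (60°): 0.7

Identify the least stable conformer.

A (staggered): no non-H gauche contacts → 0.0 kcal/mol.
B (staggered): OCH3–CH3 gauche; 0.6 = 0.6 kcal/mol.
B has the highest total (0.6 kcal/mol).

B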